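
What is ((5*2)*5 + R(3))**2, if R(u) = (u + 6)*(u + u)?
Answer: 10816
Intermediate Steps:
R(u) = 2*u*(6 + u) (R(u) = (6 + u)*(2*u) = 2*u*(6 + u))
((5*2)*5 + R(3))**2 = ((5*2)*5 + 2*3*(6 + 3))**2 = (10*5 + 2*3*9)**2 = (50 + 54)**2 = 104**2 = 10816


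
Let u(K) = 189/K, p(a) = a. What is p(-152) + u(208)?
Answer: -31427/208 ≈ -151.09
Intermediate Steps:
p(-152) + u(208) = -152 + 189/208 = -31427/208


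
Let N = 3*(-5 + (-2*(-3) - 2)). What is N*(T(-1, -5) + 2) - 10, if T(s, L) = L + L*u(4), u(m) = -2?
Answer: -31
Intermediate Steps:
T(s, L) = -L (T(s, L) = L + L*(-2) = L - 2*L = -L)
N = -3 (N = 3*(-5 + (6 - 2)) = 3*(-5 + 4) = 3*(-1) = -3)
N*(T(-1, -5) + 2) - 10 = -3*(-1*(-5) + 2) - 10 = -3*(5 + 2) - 10 = -3*7 - 10 = -21 - 10 = -31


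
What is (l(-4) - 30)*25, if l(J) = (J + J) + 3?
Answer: -875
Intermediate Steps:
l(J) = 3 + 2*J (l(J) = 2*J + 3 = 3 + 2*J)
(l(-4) - 30)*25 = ((3 + 2*(-4)) - 30)*25 = ((3 - 8) - 30)*25 = (-5 - 30)*25 = -35*25 = -875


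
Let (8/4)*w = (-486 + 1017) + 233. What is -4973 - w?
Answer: -5355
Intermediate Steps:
w = 382 (w = ((-486 + 1017) + 233)/2 = (531 + 233)/2 = (½)*764 = 382)
-4973 - w = -4973 - 1*382 = -4973 - 382 = -5355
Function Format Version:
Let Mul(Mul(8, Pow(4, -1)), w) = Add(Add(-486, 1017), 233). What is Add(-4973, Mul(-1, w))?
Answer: -5355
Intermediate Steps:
w = 382 (w = Mul(Rational(1, 2), Add(Add(-486, 1017), 233)) = Mul(Rational(1, 2), Add(531, 233)) = Mul(Rational(1, 2), 764) = 382)
Add(-4973, Mul(-1, w)) = Add(-4973, Mul(-1, 382)) = Add(-4973, -382) = -5355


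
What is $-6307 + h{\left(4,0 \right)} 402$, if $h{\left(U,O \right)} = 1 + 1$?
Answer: $-5503$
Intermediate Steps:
$h{\left(U,O \right)} = 2$
$-6307 + h{\left(4,0 \right)} 402 = -6307 + 2 \cdot 402 = -6307 + 804 = -5503$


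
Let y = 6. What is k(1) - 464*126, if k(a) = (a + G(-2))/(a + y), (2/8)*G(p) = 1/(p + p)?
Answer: -58464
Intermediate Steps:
G(p) = 2/p (G(p) = 4/(p + p) = 4/((2*p)) = 4*(1/(2*p)) = 2/p)
k(a) = (-1 + a)/(6 + a) (k(a) = (a + 2/(-2))/(a + 6) = (a + 2*(-1/2))/(6 + a) = (a - 1)/(6 + a) = (-1 + a)/(6 + a))
k(1) - 464*126 = (-1 + 1)/(6 + 1) - 464*126 = 0/7 - 58464 = (1/7)*0 - 58464 = 0 - 58464 = -58464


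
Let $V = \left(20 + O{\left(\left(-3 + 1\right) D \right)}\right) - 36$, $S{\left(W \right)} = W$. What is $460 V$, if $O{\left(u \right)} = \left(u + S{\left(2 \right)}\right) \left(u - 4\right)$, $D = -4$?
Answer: $11040$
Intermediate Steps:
$O{\left(u \right)} = \left(-4 + u\right) \left(2 + u\right)$ ($O{\left(u \right)} = \left(u + 2\right) \left(u - 4\right) = \left(2 + u\right) \left(-4 + u\right) = \left(-4 + u\right) \left(2 + u\right)$)
$V = 24$ ($V = \left(20 - \left(8 - 16 \left(-3 + 1\right)^{2} + 2 \left(-3 + 1\right) \left(-4\right)\right)\right) - 36 = \left(20 - \left(8 - 64 + 2 \left(-2\right) \left(-4\right)\right)\right) - 36 = \left(20 - \left(24 - 64\right)\right) - 36 = \left(20 - -40\right) - 36 = \left(20 + 40\right) - 36 = 60 - 36 = 24$)
$460 V = 460 \cdot 24 = 11040$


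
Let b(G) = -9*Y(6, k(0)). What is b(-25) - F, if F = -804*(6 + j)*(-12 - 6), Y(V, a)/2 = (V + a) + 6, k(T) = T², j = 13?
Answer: -275184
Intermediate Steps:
Y(V, a) = 12 + 2*V + 2*a (Y(V, a) = 2*((V + a) + 6) = 2*(6 + V + a) = 12 + 2*V + 2*a)
b(G) = -216 (b(G) = -9*(12 + 2*6 + 2*0²) = -9*(12 + 12 + 2*0) = -9*(12 + 12 + 0) = -9*24 = -216)
F = 274968 (F = -804*(6 + 13)*(-12 - 6) = -15276*(-18) = -804*(-342) = 274968)
b(-25) - F = -216 - 1*274968 = -216 - 274968 = -275184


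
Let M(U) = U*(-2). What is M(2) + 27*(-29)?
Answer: -787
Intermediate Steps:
M(U) = -2*U
M(2) + 27*(-29) = -2*2 + 27*(-29) = -4 - 783 = -787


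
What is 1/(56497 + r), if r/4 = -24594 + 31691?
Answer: 1/84885 ≈ 1.1781e-5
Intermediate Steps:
r = 28388 (r = 4*(-24594 + 31691) = 4*7097 = 28388)
1/(56497 + r) = 1/(56497 + 28388) = 1/84885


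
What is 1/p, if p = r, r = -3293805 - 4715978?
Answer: -1/8009783 ≈ -1.2485e-7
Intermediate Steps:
r = -8009783
p = -8009783
1/p = 1/(-8009783) = -1/8009783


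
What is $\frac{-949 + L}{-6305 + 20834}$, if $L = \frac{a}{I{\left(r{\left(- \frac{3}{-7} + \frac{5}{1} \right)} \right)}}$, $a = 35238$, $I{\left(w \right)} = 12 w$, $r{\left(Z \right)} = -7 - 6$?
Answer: $- \frac{30547}{377754} \approx -0.080865$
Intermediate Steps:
$r{\left(Z \right)} = -13$
$L = - \frac{5873}{26}$ ($L = \frac{35238}{12 \left(-13\right)} = \frac{35238}{-156} = 35238 \left(- \frac{1}{156}\right) = - \frac{5873}{26} \approx -225.88$)
$\frac{-949 + L}{-6305 + 20834} = \frac{-949 - \frac{5873}{26}}{-6305 + 20834} = - \frac{30547}{26 \cdot 14529} = \left(- \frac{30547}{26}\right) \frac{1}{14529} = - \frac{30547}{377754}$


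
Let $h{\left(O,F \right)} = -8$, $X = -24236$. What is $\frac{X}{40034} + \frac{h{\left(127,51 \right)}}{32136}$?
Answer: $- \frac{48698023}{80408289} \approx -0.60563$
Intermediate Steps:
$\frac{X}{40034} + \frac{h{\left(127,51 \right)}}{32136} = - \frac{24236}{40034} - \frac{8}{32136} = \left(-24236\right) \frac{1}{40034} - \frac{1}{4017} = - \frac{12118}{20017} - \frac{1}{4017} = - \frac{48698023}{80408289}$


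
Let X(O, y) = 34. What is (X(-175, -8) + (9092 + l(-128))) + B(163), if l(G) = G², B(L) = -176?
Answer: 25334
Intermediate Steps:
(X(-175, -8) + (9092 + l(-128))) + B(163) = (34 + (9092 + (-128)²)) - 176 = (34 + (9092 + 16384)) - 176 = (34 + 25476) - 176 = 25510 - 176 = 25334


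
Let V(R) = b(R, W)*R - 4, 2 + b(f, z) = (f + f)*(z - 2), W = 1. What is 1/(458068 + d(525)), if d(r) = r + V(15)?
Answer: 1/458109 ≈ 2.1829e-6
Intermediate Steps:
b(f, z) = -2 + 2*f*(-2 + z) (b(f, z) = -2 + (f + f)*(z - 2) = -2 + (2*f)*(-2 + z) = -2 + 2*f*(-2 + z))
V(R) = -4 + R*(-2 - 2*R) (V(R) = (-2 - 4*R + 2*R*1)*R - 4 = (-2 - 4*R + 2*R)*R - 4 = (-2 - 2*R)*R - 4 = R*(-2 - 2*R) - 4 = -4 + R*(-2 - 2*R))
d(r) = -484 + r (d(r) = r + (-4 - 2*15*(1 + 15)) = r + (-4 - 2*15*16) = r + (-4 - 480) = r - 484 = -484 + r)
1/(458068 + d(525)) = 1/(458068 + (-484 + 525)) = 1/(458068 + 41) = 1/458109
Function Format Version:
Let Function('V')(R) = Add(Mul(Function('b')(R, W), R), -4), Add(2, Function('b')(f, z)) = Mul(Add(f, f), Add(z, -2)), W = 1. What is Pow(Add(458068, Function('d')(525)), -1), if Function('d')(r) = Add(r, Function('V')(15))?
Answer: Rational(1, 458109) ≈ 2.1829e-6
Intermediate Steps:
Function('b')(f, z) = Add(-2, Mul(2, f, Add(-2, z))) (Function('b')(f, z) = Add(-2, Mul(Add(f, f), Add(z, -2))) = Add(-2, Mul(Mul(2, f), Add(-2, z))) = Add(-2, Mul(2, f, Add(-2, z))))
Function('V')(R) = Add(-4, Mul(R, Add(-2, Mul(-2, R)))) (Function('V')(R) = Add(Mul(Add(-2, Mul(-4, R), Mul(2, R, 1)), R), -4) = Add(Mul(Add(-2, Mul(-4, R), Mul(2, R)), R), -4) = Add(Mul(Add(-2, Mul(-2, R)), R), -4) = Add(Mul(R, Add(-2, Mul(-2, R))), -4) = Add(-4, Mul(R, Add(-2, Mul(-2, R)))))
Function('d')(r) = Add(-484, r) (Function('d')(r) = Add(r, Add(-4, Mul(-2, 15, Add(1, 15)))) = Add(r, Add(-4, Mul(-2, 15, 16))) = Add(r, Add(-4, -480)) = Add(r, -484) = Add(-484, r))
Pow(Add(458068, Function('d')(525)), -1) = Pow(Add(458068, Add(-484, 525)), -1) = Pow(Add(458068, 41), -1) = Pow(458109, -1) = Rational(1, 458109)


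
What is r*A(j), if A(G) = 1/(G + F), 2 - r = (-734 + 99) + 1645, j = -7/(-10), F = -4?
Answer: 3360/11 ≈ 305.45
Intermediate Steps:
j = 7/10 (j = -7*(-⅒) = 7/10 ≈ 0.70000)
r = -1008 (r = 2 - ((-734 + 99) + 1645) = 2 - (-635 + 1645) = 2 - 1*1010 = 2 - 1010 = -1008)
A(G) = 1/(-4 + G) (A(G) = 1/(G - 4) = 1/(-4 + G))
r*A(j) = -1008/(-4 + 7/10) = -1008/(-33/10) = -1008*(-10/33) = 3360/11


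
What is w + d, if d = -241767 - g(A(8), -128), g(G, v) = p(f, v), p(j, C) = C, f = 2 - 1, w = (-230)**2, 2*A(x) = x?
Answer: -188739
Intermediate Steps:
A(x) = x/2
w = 52900
f = 1
g(G, v) = v
d = -241639 (d = -241767 - 1*(-128) = -241767 + 128 = -241639)
w + d = 52900 - 241639 = -188739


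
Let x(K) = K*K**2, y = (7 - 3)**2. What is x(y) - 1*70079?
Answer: -65983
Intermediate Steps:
y = 16 (y = 4**2 = 16)
x(K) = K**3
x(y) - 1*70079 = 16**3 - 1*70079 = 4096 - 70079 = -65983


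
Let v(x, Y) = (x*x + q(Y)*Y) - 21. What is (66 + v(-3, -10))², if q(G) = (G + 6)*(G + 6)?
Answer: 11236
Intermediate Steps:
q(G) = (6 + G)² (q(G) = (6 + G)*(6 + G) = (6 + G)²)
v(x, Y) = -21 + x² + Y*(6 + Y)² (v(x, Y) = (x*x + (6 + Y)²*Y) - 21 = (x² + Y*(6 + Y)²) - 21 = -21 + x² + Y*(6 + Y)²)
(66 + v(-3, -10))² = (66 + (-21 + (-3)² - 10*(6 - 10)²))² = (66 + (-21 + 9 - 10*(-4)²))² = (66 + (-21 + 9 - 10*16))² = (66 + (-21 + 9 - 160))² = (66 - 172)² = (-106)² = 11236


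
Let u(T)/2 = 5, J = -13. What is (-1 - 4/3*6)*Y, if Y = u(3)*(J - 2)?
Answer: 1350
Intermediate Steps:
u(T) = 10 (u(T) = 2*5 = 10)
Y = -150 (Y = 10*(-13 - 2) = 10*(-15) = -150)
(-1 - 4/3*6)*Y = (-1 - 4/3*6)*(-150) = (-1 - 8)*(-150) = -9*(-150) = 1350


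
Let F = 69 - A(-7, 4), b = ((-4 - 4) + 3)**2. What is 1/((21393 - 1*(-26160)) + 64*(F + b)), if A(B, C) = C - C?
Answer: 1/53569 ≈ 1.8668e-5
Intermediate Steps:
A(B, C) = 0
b = 25 (b = (-8 + 3)**2 = (-5)**2 = 25)
F = 69 (F = 69 - 1*0 = 69 + 0 = 69)
1/((21393 - 1*(-26160)) + 64*(F + b)) = 1/((21393 - 1*(-26160)) + 64*(69 + 25)) = 1/((21393 + 26160) + 64*94) = 1/(47553 + 6016) = 1/53569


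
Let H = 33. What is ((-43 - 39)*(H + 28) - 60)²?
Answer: 25623844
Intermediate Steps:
((-43 - 39)*(H + 28) - 60)² = ((-43 - 39)*(33 + 28) - 60)² = (-82*61 - 60)² = (-5002 - 60)² = (-5062)² = 25623844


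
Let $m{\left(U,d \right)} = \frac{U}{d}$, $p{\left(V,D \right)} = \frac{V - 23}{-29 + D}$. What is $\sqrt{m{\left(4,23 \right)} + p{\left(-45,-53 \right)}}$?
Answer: $\frac{\sqrt{892078}}{943} \approx 1.0016$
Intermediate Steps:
$p{\left(V,D \right)} = \frac{-23 + V}{-29 + D}$
$\sqrt{m{\left(4,23 \right)} + p{\left(-45,-53 \right)}} = \sqrt{\frac{4}{23} + \frac{-23 - 45}{-29 - 53}} = \sqrt{4 \cdot \frac{1}{23} + \frac{1}{-82} \left(-68\right)} = \sqrt{\frac{4}{23} - - \frac{34}{41}} = \sqrt{\frac{4}{23} + \frac{34}{41}} = \sqrt{\frac{946}{943}} = \frac{\sqrt{892078}}{943}$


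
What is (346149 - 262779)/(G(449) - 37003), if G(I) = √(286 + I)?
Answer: -1542470055/684610637 - 291795*√15/684610637 ≈ -2.2547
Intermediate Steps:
(346149 - 262779)/(G(449) - 37003) = (346149 - 262779)/(√(286 + 449) - 37003) = 83370/(√735 - 37003) = 83370/(7*√15 - 37003) = 83370/(-37003 + 7*√15)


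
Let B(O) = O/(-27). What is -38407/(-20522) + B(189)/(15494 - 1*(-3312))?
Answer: 180534597/96484183 ≈ 1.8711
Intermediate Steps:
B(O) = -O/27 (B(O) = O*(-1/27) = -O/27)
-38407/(-20522) + B(189)/(15494 - 1*(-3312)) = -38407/(-20522) + (-1/27*189)/(15494 - 1*(-3312)) = -38407*(-1/20522) - 7/(15494 + 3312) = 38407/20522 - 7/18806 = 180534597/96484183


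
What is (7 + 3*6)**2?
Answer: 625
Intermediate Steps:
(7 + 3*6)**2 = (7 + 18)**2 = 25**2 = 625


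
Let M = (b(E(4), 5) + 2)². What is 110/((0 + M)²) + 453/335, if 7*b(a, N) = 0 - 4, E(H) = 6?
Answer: 1860137/67000 ≈ 27.763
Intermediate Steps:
b(a, N) = -4/7 (b(a, N) = (0 - 4)/7 = (⅐)*(-4) = -4/7)
M = 100/49 (M = (-4/7 + 2)² = (10/7)² = 100/49 ≈ 2.0408)
110/((0 + M)²) + 453/335 = 110/((0 + 100/49)²) + 453/335 = 110/((100/49)²) + 453*(1/335) = 110/(10000/2401) + 453/335 = 110*(2401/10000) + 453/335 = 26411/1000 + 453/335 = 1860137/67000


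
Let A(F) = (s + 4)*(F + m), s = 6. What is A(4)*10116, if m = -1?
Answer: 303480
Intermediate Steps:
A(F) = -10 + 10*F (A(F) = (6 + 4)*(F - 1) = 10*(-1 + F) = -10 + 10*F)
A(4)*10116 = (-10 + 10*4)*10116 = (-10 + 40)*10116 = 30*10116 = 303480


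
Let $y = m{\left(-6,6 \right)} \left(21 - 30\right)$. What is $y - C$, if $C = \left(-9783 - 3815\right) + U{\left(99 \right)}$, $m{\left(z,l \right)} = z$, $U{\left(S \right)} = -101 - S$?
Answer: $13852$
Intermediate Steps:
$C = -13798$ ($C = \left(-9783 - 3815\right) - 200 = -13598 - 200 = -13798$)
$y = 54$ ($y = - 6 \left(21 - 30\right) = \left(-6\right) \left(-9\right) = 54$)
$y - C = 54 - -13798 = 54 + 13798 = 13852$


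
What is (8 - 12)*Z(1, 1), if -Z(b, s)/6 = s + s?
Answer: 48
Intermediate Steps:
Z(b, s) = -12*s (Z(b, s) = -6*(s + s) = -12*s)
(8 - 12)*Z(1, 1) = (8 - 12)*(-12*1) = -4*(-12) = 48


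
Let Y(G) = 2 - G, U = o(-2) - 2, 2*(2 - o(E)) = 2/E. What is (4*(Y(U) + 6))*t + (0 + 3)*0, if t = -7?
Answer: -210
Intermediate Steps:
o(E) = 2 - 1/E
U = ½ (U = (2 - 1/(-2)) - 2 = (2 - 1*(-½)) - 2 = (2 + ½) - 2 = 5/2 - 2 = ½ ≈ 0.50000)
(4*(Y(U) + 6))*t + (0 + 3)*0 = (4*((2 - 1*½) + 6))*(-7) + (0 + 3)*0 = (4*((2 - ½) + 6))*(-7) + 3*0 = (4*(3/2 + 6))*(-7) + 0 = (4*(15/2))*(-7) + 0 = 30*(-7) + 0 = -210 + 0 = -210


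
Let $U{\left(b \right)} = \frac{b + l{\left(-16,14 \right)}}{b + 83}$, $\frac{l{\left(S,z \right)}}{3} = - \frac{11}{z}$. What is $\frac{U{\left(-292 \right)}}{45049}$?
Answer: $\frac{4121}{131813374} \approx 3.1264 \cdot 10^{-5}$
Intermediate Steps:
$l{\left(S,z \right)} = - \frac{33}{z}$ ($l{\left(S,z \right)} = 3 \left(- \frac{11}{z}\right) = - \frac{33}{z}$)
$U{\left(b \right)} = \frac{- \frac{33}{14} + b}{83 + b}$ ($U{\left(b \right)} = \frac{b - \frac{33}{14}}{b + 83} = \frac{b - \frac{33}{14}}{83 + b} = \frac{- \frac{33}{14} + b}{83 + b}$)
$\frac{U{\left(-292 \right)}}{45049} = \frac{\frac{1}{83 - 292} \left(- \frac{33}{14} - 292\right)}{45049} = \frac{1}{-209} \left(- \frac{4121}{14}\right) \frac{1}{45049} = \left(- \frac{1}{209}\right) \left(- \frac{4121}{14}\right) \frac{1}{45049} = \frac{4121}{2926} \cdot \frac{1}{45049} = \frac{4121}{131813374}$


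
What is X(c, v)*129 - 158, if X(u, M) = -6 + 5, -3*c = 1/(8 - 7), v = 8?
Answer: -287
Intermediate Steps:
c = -1/3 (c = -1/(3*(8 - 7)) = -1/3/1 = -1/3*1 = -1/3 ≈ -0.33333)
X(u, M) = -1
X(c, v)*129 - 158 = -1*129 - 158 = -129 - 158 = -287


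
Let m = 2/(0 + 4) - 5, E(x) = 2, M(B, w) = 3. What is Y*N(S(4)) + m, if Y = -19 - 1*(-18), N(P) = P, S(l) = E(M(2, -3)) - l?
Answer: -5/2 ≈ -2.5000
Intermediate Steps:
S(l) = 2 - l
Y = -1 (Y = -19 + 18 = -1)
m = -9/2 (m = 2/4 - 5 = (¼)*2 - 5 = ½ - 5 = -9/2 ≈ -4.5000)
Y*N(S(4)) + m = -(2 - 1*4) - 9/2 = -(2 - 4) - 9/2 = -1*(-2) - 9/2 = 2 - 9/2 = -5/2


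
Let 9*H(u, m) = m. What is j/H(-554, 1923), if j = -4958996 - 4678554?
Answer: -28912650/641 ≈ -45106.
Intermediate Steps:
H(u, m) = m/9
j = -9637550
j/H(-554, 1923) = -9637550/((⅑)*1923) = -9637550/641/3 = -9637550*3/641 = -28912650/641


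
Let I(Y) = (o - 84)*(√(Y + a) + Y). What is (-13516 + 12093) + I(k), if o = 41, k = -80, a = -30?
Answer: 2017 - 43*I*√110 ≈ 2017.0 - 450.99*I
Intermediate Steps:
I(Y) = -43*Y - 43*√(-30 + Y) (I(Y) = (41 - 84)*(√(Y - 30) + Y) = -43*(√(-30 + Y) + Y) = -43*(Y + √(-30 + Y)) = -43*Y - 43*√(-30 + Y))
(-13516 + 12093) + I(k) = (-13516 + 12093) + (-43*(-80) - 43*√(-30 - 80)) = -1423 + (3440 - 43*I*√110) = 2017 - 43*I*√110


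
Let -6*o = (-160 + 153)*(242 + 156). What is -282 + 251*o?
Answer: 348797/3 ≈ 1.1627e+5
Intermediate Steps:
o = 1393/3 (o = -(-160 + 153)*(242 + 156)/6 = -(-7)*398/6 = -1/6*(-2786) = 1393/3 ≈ 464.33)
-282 + 251*o = -282 + 251*(1393/3) = -282 + 349643/3 = 348797/3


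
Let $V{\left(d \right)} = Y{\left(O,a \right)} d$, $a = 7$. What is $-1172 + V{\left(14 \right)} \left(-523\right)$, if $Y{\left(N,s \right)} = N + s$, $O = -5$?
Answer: $-15816$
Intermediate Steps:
$V{\left(d \right)} = 2 d$ ($V{\left(d \right)} = \left(-5 + 7\right) d = 2 d$)
$-1172 + V{\left(14 \right)} \left(-523\right) = -1172 + 2 \cdot 14 \left(-523\right) = -1172 + 28 \left(-523\right) = -1172 - 14644 = -15816$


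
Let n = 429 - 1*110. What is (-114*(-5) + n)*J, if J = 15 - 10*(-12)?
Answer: 120015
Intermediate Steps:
J = 135 (J = 15 + 120 = 135)
n = 319 (n = 429 - 110 = 319)
(-114*(-5) + n)*J = (-114*(-5) + 319)*135 = (570 + 319)*135 = 889*135 = 120015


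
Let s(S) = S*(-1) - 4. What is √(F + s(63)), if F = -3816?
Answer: I*√3883 ≈ 62.314*I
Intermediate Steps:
s(S) = -4 - S (s(S) = -S - 4 = -4 - S)
√(F + s(63)) = √(-3816 + (-4 - 1*63)) = √(-3816 + (-4 - 63)) = √(-3816 - 67) = √(-3883) = I*√3883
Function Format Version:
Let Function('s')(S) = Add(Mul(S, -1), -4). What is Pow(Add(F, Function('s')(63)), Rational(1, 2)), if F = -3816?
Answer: Mul(I, Pow(3883, Rational(1, 2))) ≈ Mul(62.314, I)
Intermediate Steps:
Function('s')(S) = Add(-4, Mul(-1, S)) (Function('s')(S) = Add(Mul(-1, S), -4) = Add(-4, Mul(-1, S)))
Pow(Add(F, Function('s')(63)), Rational(1, 2)) = Pow(Add(-3816, Add(-4, Mul(-1, 63))), Rational(1, 2)) = Pow(Add(-3816, Add(-4, -63)), Rational(1, 2)) = Pow(Add(-3816, -67), Rational(1, 2)) = Pow(-3883, Rational(1, 2)) = Mul(I, Pow(3883, Rational(1, 2)))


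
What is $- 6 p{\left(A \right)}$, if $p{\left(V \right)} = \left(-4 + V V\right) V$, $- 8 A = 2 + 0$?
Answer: $- \frac{189}{32} \approx -5.9063$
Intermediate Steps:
$A = - \frac{1}{4}$ ($A = - \frac{2 + 0}{8} = \left(- \frac{1}{8}\right) 2 = - \frac{1}{4} \approx -0.25$)
$p{\left(V \right)} = V \left(-4 + V^{2}\right)$ ($p{\left(V \right)} = \left(-4 + V^{2}\right) V = V \left(-4 + V^{2}\right)$)
$- 6 p{\left(A \right)} = - 6 \left(- \frac{-4 + \left(- \frac{1}{4}\right)^{2}}{4}\right) = - 6 \left(- \frac{-4 + \frac{1}{16}}{4}\right) = - 6 \left(\left(- \frac{1}{4}\right) \left(- \frac{63}{16}\right)\right) = \left(-6\right) \frac{63}{64} = - \frac{189}{32}$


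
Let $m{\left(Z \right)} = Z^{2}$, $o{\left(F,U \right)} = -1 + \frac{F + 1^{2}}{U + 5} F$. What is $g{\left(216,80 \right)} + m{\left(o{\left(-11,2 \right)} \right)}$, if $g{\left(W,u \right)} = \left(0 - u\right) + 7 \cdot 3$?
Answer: $\frac{7718}{49} \approx 157.51$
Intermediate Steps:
$g{\left(W,u \right)} = 21 - u$ ($g{\left(W,u \right)} = - u + 21 = 21 - u$)
$o{\left(F,U \right)} = -1 + \frac{F \left(1 + F\right)}{5 + U}$ ($o{\left(F,U \right)} = -1 + \frac{F + 1}{5 + U} F = -1 + \frac{1 + F}{5 + U} F = -1 + \frac{F \left(1 + F\right)}{5 + U}$)
$g{\left(216,80 \right)} + m{\left(o{\left(-11,2 \right)} \right)} = \left(21 - 80\right) + \left(\frac{-5 - 11 + \left(-11\right)^{2} - 2}{5 + 2}\right)^{2} = \left(21 - 80\right) + \left(\frac{-5 - 11 + 121 - 2}{7}\right)^{2} = -59 + \left(\frac{1}{7} \cdot 103\right)^{2} = -59 + \left(\frac{103}{7}\right)^{2} = -59 + \frac{10609}{49} = \frac{7718}{49}$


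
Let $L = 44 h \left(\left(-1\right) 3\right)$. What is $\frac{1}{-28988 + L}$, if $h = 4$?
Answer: $- \frac{1}{29516} \approx -3.388 \cdot 10^{-5}$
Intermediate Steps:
$L = -528$ ($L = 44 \cdot 4 \left(\left(-1\right) 3\right) = 176 \left(-3\right) = -528$)
$\frac{1}{-28988 + L} = \frac{1}{-28988 - 528} = \frac{1}{-29516} = - \frac{1}{29516}$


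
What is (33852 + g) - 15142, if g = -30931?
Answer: -12221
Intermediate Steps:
(33852 + g) - 15142 = (33852 - 30931) - 15142 = 2921 - 15142 = -12221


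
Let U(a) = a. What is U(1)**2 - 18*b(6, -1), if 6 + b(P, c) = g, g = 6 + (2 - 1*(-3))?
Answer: -89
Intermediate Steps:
g = 11 (g = 6 + (2 + 3) = 6 + 5 = 11)
b(P, c) = 5 (b(P, c) = -6 + 11 = 5)
U(1)**2 - 18*b(6, -1) = 1**2 - 18*5 = 1 - 90 = -89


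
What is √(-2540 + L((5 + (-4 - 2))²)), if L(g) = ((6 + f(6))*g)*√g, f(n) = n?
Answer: 4*I*√158 ≈ 50.279*I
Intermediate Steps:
L(g) = 12*g^(3/2) (L(g) = ((6 + 6)*g)*√g = (12*g)*√g = 12*g^(3/2))
√(-2540 + L((5 + (-4 - 2))²)) = √(-2540 + 12*((5 + (-4 - 2))²)^(3/2)) = √(-2540 + 12*((5 - 6)²)^(3/2)) = √(-2540 + 12*((-1)²)^(3/2)) = √(-2540 + 12*1^(3/2)) = √(-2540 + 12*1) = √(-2540 + 12) = √(-2528) = 4*I*√158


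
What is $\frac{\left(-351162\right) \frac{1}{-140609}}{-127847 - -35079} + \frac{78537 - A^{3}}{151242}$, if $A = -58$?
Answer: $\frac{9806122926181}{5419788528336} \approx 1.8093$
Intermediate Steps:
$\frac{\left(-351162\right) \frac{1}{-140609}}{-127847 - -35079} + \frac{78537 - A^{3}}{151242} = \frac{\left(-351162\right) \frac{1}{-140609}}{-127847 - -35079} + \frac{78537 - \left(-58\right)^{3}}{151242} = \frac{\left(-351162\right) \left(- \frac{1}{140609}\right)}{-127847 + 35079} + \left(78537 - -195112\right) \frac{1}{151242} = \frac{50166}{20087 \left(-92768\right)} + \left(78537 + 195112\right) \frac{1}{151242} = \frac{50166}{20087} \left(- \frac{1}{92768}\right) + 273649 \cdot \frac{1}{151242} = - \frac{25083}{931715408} + \frac{273649}{151242} = \frac{9806122926181}{5419788528336}$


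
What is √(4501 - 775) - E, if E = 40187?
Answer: -40187 + 9*√46 ≈ -40126.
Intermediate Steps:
√(4501 - 775) - E = √(4501 - 775) - 1*40187 = √3726 - 40187 = 9*√46 - 40187 = -40187 + 9*√46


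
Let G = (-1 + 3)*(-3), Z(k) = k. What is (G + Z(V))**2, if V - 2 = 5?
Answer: 1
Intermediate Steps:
V = 7 (V = 2 + 5 = 7)
G = -6 (G = 2*(-3) = -6)
(G + Z(V))**2 = (-6 + 7)**2 = 1**2 = 1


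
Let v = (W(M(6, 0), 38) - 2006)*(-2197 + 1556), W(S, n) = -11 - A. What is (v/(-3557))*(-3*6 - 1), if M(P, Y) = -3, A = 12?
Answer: 24711191/3557 ≈ 6947.2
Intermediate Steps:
W(S, n) = -23 (W(S, n) = -11 - 1*12 = -11 - 12 = -23)
v = 1300589 (v = (-23 - 2006)*(-2197 + 1556) = -2029*(-641) = 1300589)
(v/(-3557))*(-3*6 - 1) = (1300589/(-3557))*(-3*6 - 1) = (1300589*(-1/3557))*(-18 - 1) = -1300589/3557*(-19) = 24711191/3557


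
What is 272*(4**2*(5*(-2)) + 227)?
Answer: 18224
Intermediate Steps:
272*(4**2*(5*(-2)) + 227) = 272*(16*(-10) + 227) = 272*(-160 + 227) = 272*67 = 18224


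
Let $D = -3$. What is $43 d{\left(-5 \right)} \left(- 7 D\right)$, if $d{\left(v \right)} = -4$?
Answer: $-3612$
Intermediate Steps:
$43 d{\left(-5 \right)} \left(- 7 D\right) = 43 \left(-4\right) \left(\left(-7\right) \left(-3\right)\right) = \left(-172\right) 21 = -3612$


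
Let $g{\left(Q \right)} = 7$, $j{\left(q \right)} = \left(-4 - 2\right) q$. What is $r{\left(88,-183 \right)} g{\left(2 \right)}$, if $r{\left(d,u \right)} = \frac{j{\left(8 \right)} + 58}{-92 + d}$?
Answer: $- \frac{35}{2} \approx -17.5$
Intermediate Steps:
$j{\left(q \right)} = - 6 q$
$r{\left(d,u \right)} = \frac{10}{-92 + d}$ ($r{\left(d,u \right)} = \frac{\left(-6\right) 8 + 58}{-92 + d} = \frac{-48 + 58}{-92 + d} = \frac{10}{-92 + d}$)
$r{\left(88,-183 \right)} g{\left(2 \right)} = \frac{10}{-92 + 88} \cdot 7 = \frac{10}{-4} \cdot 7 = 10 \left(- \frac{1}{4}\right) 7 = \left(- \frac{5}{2}\right) 7 = - \frac{35}{2}$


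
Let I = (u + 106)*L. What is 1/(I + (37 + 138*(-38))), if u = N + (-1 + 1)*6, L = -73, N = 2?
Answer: -1/13091 ≈ -7.6388e-5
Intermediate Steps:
u = 2 (u = 2 + (-1 + 1)*6 = 2 + 0*6 = 2 + 0 = 2)
I = -7884 (I = (2 + 106)*(-73) = 108*(-73) = -7884)
1/(I + (37 + 138*(-38))) = 1/(-7884 + (37 + 138*(-38))) = 1/(-7884 + (37 - 5244)) = 1/(-7884 - 5207) = 1/(-13091) = -1/13091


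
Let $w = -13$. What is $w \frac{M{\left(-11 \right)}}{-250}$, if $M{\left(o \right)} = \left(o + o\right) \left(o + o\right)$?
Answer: $\frac{3146}{125} \approx 25.168$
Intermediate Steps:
$M{\left(o \right)} = 4 o^{2}$ ($M{\left(o \right)} = 2 o 2 o = 4 o^{2}$)
$w \frac{M{\left(-11 \right)}}{-250} = - 13 \frac{4 \left(-11\right)^{2}}{-250} = - 13 \cdot 4 \cdot 121 \left(- \frac{1}{250}\right) = - 13 \cdot 484 \left(- \frac{1}{250}\right) = \left(-13\right) \left(- \frac{242}{125}\right) = \frac{3146}{125}$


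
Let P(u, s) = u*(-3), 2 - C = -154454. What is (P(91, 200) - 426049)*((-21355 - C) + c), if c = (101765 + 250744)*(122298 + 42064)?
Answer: -24700631326941934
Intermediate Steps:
C = 154456 (C = 2 - 1*(-154454) = 2 + 154454 = 154456)
c = 57939084258 (c = 352509*164362 = 57939084258)
P(u, s) = -3*u
(P(91, 200) - 426049)*((-21355 - C) + c) = (-3*91 - 426049)*((-21355 - 1*154456) + 57939084258) = (-273 - 426049)*((-21355 - 154456) + 57939084258) = -426322*(-175811 + 57939084258) = -426322*57938908447 = -24700631326941934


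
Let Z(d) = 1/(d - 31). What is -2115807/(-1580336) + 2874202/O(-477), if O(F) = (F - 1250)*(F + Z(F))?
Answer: 3192866085393389/661341314990224 ≈ 4.8279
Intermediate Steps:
Z(d) = 1/(-31 + d)
O(F) = (-1250 + F)*(F + 1/(-31 + F)) (O(F) = (F - 1250)*(F + 1/(-31 + F)) = (-1250 + F)*(F + 1/(-31 + F)))
-2115807/(-1580336) + 2874202/O(-477) = -2115807/(-1580336) + 2874202/(((-1250 - 477 - 477*(-1250 - 477)*(-31 - 477))/(-31 - 477))) = -2115807*(-1/1580336) + 2874202/(((-1250 - 477 - 477*(-1727)*(-508))/(-508))) = 2115807/1580336 + 2874202/((-(-1250 - 477 - 418479732)/508)) = 2115807/1580336 + 2874202/((-1/508*(-418481459))) = 2115807/1580336 + 2874202/(418481459/508) = 2115807/1580336 + 2874202*(508/418481459) = 2115807/1580336 + 1460094616/418481459 = 3192866085393389/661341314990224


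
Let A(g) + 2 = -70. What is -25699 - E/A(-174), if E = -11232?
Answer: -25855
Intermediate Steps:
A(g) = -72 (A(g) = -2 - 70 = -72)
-25699 - E/A(-174) = -25699 - (-11232)/(-72) = -25699 - (-11232)*(-1)/72 = -25699 - 1*156 = -25699 - 156 = -25855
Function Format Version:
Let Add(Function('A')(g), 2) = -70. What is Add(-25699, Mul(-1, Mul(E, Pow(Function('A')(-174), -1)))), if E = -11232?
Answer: -25855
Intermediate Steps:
Function('A')(g) = -72 (Function('A')(g) = Add(-2, -70) = -72)
Add(-25699, Mul(-1, Mul(E, Pow(Function('A')(-174), -1)))) = Add(-25699, Mul(-1, Mul(-11232, Pow(-72, -1)))) = Add(-25699, Mul(-1, Mul(-11232, Rational(-1, 72)))) = Add(-25699, Mul(-1, 156)) = Add(-25699, -156) = -25855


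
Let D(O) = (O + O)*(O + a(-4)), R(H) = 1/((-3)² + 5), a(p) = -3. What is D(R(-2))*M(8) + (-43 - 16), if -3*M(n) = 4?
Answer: -8591/147 ≈ -58.442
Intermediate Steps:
M(n) = -4/3 (M(n) = -⅓*4 = -4/3)
R(H) = 1/14 (R(H) = 1/(9 + 5) = 1/14)
D(O) = 2*O*(-3 + O) (D(O) = (O + O)*(O - 3) = (2*O)*(-3 + O) = 2*O*(-3 + O))
D(R(-2))*M(8) + (-43 - 16) = (2*(1/14)*(-3 + 1/14))*(-4/3) + (-43 - 16) = (2*(1/14)*(-41/14))*(-4/3) - 59 = -41/98*(-4/3) - 59 = 82/147 - 59 = -8591/147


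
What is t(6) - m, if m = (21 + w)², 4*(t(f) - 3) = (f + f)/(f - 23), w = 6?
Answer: -12345/17 ≈ -726.18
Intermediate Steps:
t(f) = 3 + f/(2*(-23 + f)) (t(f) = 3 + ((f + f)/(f - 23))/4 = 3 + ((2*f)/(-23 + f))/4 = 3 + (2*f/(-23 + f))/4 = 3 + f/(2*(-23 + f)))
m = 729 (m = (21 + 6)² = 27² = 729)
t(6) - m = (-138 + 7*6)/(2*(-23 + 6)) - 1*729 = (½)*(-138 + 42)/(-17) - 729 = (½)*(-1/17)*(-96) - 729 = 48/17 - 729 = -12345/17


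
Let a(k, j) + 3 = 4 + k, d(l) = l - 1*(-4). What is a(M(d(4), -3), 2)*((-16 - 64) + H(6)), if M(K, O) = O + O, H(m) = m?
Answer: 370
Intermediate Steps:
d(l) = 4 + l (d(l) = l + 4 = 4 + l)
M(K, O) = 2*O
a(k, j) = 1 + k (a(k, j) = -3 + (4 + k) = 1 + k)
a(M(d(4), -3), 2)*((-16 - 64) + H(6)) = (1 + 2*(-3))*((-16 - 64) + 6) = (1 - 6)*(-80 + 6) = -5*(-74) = 370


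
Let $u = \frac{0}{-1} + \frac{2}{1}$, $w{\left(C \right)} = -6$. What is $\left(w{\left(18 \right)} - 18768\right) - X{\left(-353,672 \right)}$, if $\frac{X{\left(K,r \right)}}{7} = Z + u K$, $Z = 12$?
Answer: $-13916$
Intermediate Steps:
$u = 2$ ($u = 0 \left(-1\right) + 2 \cdot 1 = 0 + 2 = 2$)
$X{\left(K,r \right)} = 84 + 14 K$ ($X{\left(K,r \right)} = 7 \left(12 + 2 K\right) = 84 + 14 K$)
$\left(w{\left(18 \right)} - 18768\right) - X{\left(-353,672 \right)} = \left(-6 - 18768\right) - \left(84 + 14 \left(-353\right)\right) = \left(-6 - 18768\right) - \left(84 - 4942\right) = -18774 - -4858 = -18774 + 4858 = -13916$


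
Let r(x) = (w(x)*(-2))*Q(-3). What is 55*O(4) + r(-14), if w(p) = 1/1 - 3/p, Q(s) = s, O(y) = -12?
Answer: -4569/7 ≈ -652.71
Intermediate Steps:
w(p) = 1 - 3/p (w(p) = 1*1 - 3/p = 1 - 3/p)
r(x) = 6*(-3 + x)/x (r(x) = (((-3 + x)/x)*(-2))*(-3) = -2*(-3 + x)/x*(-3) = 6*(-3 + x)/x)
55*O(4) + r(-14) = 55*(-12) + (6 - 18/(-14)) = -660 + (6 - 18*(-1/14)) = -660 + (6 + 9/7) = -660 + 51/7 = -4569/7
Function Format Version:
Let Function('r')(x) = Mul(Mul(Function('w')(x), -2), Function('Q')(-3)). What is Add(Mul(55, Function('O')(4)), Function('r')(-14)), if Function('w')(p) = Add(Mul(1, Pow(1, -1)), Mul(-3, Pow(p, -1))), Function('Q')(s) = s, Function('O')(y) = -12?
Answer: Rational(-4569, 7) ≈ -652.71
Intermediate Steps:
Function('w')(p) = Add(1, Mul(-3, Pow(p, -1))) (Function('w')(p) = Add(Mul(1, 1), Mul(-3, Pow(p, -1))) = Add(1, Mul(-3, Pow(p, -1))))
Function('r')(x) = Mul(6, Pow(x, -1), Add(-3, x)) (Function('r')(x) = Mul(Mul(Mul(Pow(x, -1), Add(-3, x)), -2), -3) = Mul(Mul(-2, Pow(x, -1), Add(-3, x)), -3) = Mul(6, Pow(x, -1), Add(-3, x)))
Add(Mul(55, Function('O')(4)), Function('r')(-14)) = Add(Mul(55, -12), Add(6, Mul(-18, Pow(-14, -1)))) = Add(-660, Add(6, Mul(-18, Rational(-1, 14)))) = Add(-660, Add(6, Rational(9, 7))) = Add(-660, Rational(51, 7)) = Rational(-4569, 7)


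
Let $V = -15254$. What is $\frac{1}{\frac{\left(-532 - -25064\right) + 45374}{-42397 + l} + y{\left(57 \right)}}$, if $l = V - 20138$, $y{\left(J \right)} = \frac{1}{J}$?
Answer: $- \frac{4433973}{3906853} \approx -1.1349$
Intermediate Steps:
$l = -35392$ ($l = -15254 - 20138 = -35392$)
$\frac{1}{\frac{\left(-532 - -25064\right) + 45374}{-42397 + l} + y{\left(57 \right)}} = \frac{1}{\frac{\left(-532 - -25064\right) + 45374}{-42397 - 35392} + \frac{1}{57}} = \frac{1}{\frac{\left(-532 + 25064\right) + 45374}{-77789} + \frac{1}{57}} = \frac{1}{\left(24532 + 45374\right) \left(- \frac{1}{77789}\right) + \frac{1}{57}} = \frac{1}{69906 \left(- \frac{1}{77789}\right) + \frac{1}{57}} = \frac{1}{- \frac{69906}{77789} + \frac{1}{57}} = \frac{1}{- \frac{3906853}{4433973}} = - \frac{4433973}{3906853}$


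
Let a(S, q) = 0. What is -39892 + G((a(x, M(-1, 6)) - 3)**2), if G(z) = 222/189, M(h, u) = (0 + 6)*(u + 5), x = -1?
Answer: -2513122/63 ≈ -39891.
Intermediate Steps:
M(h, u) = 30 + 6*u (M(h, u) = 6*(5 + u) = 30 + 6*u)
G(z) = 74/63 (G(z) = 222*(1/189) = 74/63)
-39892 + G((a(x, M(-1, 6)) - 3)**2) = -39892 + 74/63 = -2513122/63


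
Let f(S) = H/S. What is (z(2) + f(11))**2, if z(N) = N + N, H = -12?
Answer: 1024/121 ≈ 8.4628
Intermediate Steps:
f(S) = -12/S
z(N) = 2*N
(z(2) + f(11))**2 = (2*2 - 12/11)**2 = (4 - 12*1/11)**2 = (4 - 12/11)**2 = (32/11)**2 = 1024/121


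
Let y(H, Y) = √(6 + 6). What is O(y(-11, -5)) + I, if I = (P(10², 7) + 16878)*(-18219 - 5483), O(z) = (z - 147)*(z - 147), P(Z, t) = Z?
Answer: -402390935 - 588*√3 ≈ -4.0239e+8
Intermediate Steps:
y(H, Y) = 2*√3 (y(H, Y) = √12 = 2*√3)
O(z) = (-147 + z)² (O(z) = (-147 + z)*(-147 + z) = (-147 + z)²)
I = -402412556 (I = (10² + 16878)*(-18219 - 5483) = (100 + 16878)*(-23702) = 16978*(-23702) = -402412556)
O(y(-11, -5)) + I = (-147 + 2*√3)² - 402412556 = -402412556 + (-147 + 2*√3)²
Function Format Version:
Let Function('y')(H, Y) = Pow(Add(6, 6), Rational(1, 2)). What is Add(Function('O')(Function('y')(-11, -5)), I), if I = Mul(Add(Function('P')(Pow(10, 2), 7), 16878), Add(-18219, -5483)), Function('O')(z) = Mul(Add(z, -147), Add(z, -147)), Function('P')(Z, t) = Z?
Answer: Add(-402390935, Mul(-588, Pow(3, Rational(1, 2)))) ≈ -4.0239e+8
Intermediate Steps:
Function('y')(H, Y) = Mul(2, Pow(3, Rational(1, 2))) (Function('y')(H, Y) = Pow(12, Rational(1, 2)) = Mul(2, Pow(3, Rational(1, 2))))
Function('O')(z) = Pow(Add(-147, z), 2) (Function('O')(z) = Mul(Add(-147, z), Add(-147, z)) = Pow(Add(-147, z), 2))
I = -402412556 (I = Mul(Add(Pow(10, 2), 16878), Add(-18219, -5483)) = Mul(Add(100, 16878), -23702) = Mul(16978, -23702) = -402412556)
Add(Function('O')(Function('y')(-11, -5)), I) = Add(Pow(Add(-147, Mul(2, Pow(3, Rational(1, 2)))), 2), -402412556) = Add(-402412556, Pow(Add(-147, Mul(2, Pow(3, Rational(1, 2)))), 2))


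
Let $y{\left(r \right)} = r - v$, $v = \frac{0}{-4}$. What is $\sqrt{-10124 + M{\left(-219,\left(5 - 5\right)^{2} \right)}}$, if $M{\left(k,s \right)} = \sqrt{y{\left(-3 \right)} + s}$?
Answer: $\sqrt{-10124 + i \sqrt{3}} \approx 0.0086 + 100.62 i$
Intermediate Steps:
$v = 0$ ($v = 0 \left(- \frac{1}{4}\right) = 0$)
$y{\left(r \right)} = r$ ($y{\left(r \right)} = r - 0 = r + 0 = r$)
$M{\left(k,s \right)} = \sqrt{-3 + s}$
$\sqrt{-10124 + M{\left(-219,\left(5 - 5\right)^{2} \right)}} = \sqrt{-10124 + \sqrt{-3 + \left(5 - 5\right)^{2}}} = \sqrt{-10124 + \sqrt{-3 + 0^{2}}} = \sqrt{-10124 + \sqrt{-3 + 0}} = \sqrt{-10124 + \sqrt{-3}} = \sqrt{-10124 + i \sqrt{3}}$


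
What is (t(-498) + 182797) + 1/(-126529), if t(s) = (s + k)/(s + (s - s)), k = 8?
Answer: 5759182280993/31505721 ≈ 1.8280e+5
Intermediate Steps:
t(s) = (8 + s)/s (t(s) = (s + 8)/(s + (s - s)) = (8 + s)/(s + 0) = (8 + s)/s)
(t(-498) + 182797) + 1/(-126529) = ((8 - 498)/(-498) + 182797) + 1/(-126529) = (-1/498*(-490) + 182797) - 1/126529 = (245/249 + 182797) - 1/126529 = 45516698/249 - 1/126529 = 5759182280993/31505721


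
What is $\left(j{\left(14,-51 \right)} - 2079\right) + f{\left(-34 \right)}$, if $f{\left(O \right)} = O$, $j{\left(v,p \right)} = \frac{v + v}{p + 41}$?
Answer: $- \frac{10579}{5} \approx -2115.8$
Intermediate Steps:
$j{\left(v,p \right)} = \frac{2 v}{41 + p}$
$\left(j{\left(14,-51 \right)} - 2079\right) + f{\left(-34 \right)} = \left(2 \cdot 14 \frac{1}{41 - 51} - 2079\right) - 34 = \left(2 \cdot 14 \frac{1}{-10} - 2079\right) - 34 = \left(2 \cdot 14 \left(- \frac{1}{10}\right) - 2079\right) - 34 = \left(- \frac{14}{5} - 2079\right) - 34 = - \frac{10409}{5} - 34 = - \frac{10579}{5}$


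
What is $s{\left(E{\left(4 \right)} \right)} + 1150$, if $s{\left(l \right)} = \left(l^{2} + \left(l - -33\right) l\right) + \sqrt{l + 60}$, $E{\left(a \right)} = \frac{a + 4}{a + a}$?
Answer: $1185 + \sqrt{61} \approx 1192.8$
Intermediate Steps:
$E{\left(a \right)} = \frac{4 + a}{2 a}$
$s{\left(l \right)} = l^{2} + \sqrt{60 + l} + l \left(33 + l\right)$ ($s{\left(l \right)} = \left(l^{2} + \left(l + 33\right) l\right) + \sqrt{60 + l} = \left(l^{2} + \left(33 + l\right) l\right) + \sqrt{60 + l} = \left(l^{2} + l \left(33 + l\right)\right) + \sqrt{60 + l} = l^{2} + \sqrt{60 + l} + l \left(33 + l\right)$)
$s{\left(E{\left(4 \right)} \right)} + 1150 = \left(\sqrt{60 + \frac{4 + 4}{2 \cdot 4}} + 2 \left(\frac{4 + 4}{2 \cdot 4}\right)^{2} + 33 \frac{4 + 4}{2 \cdot 4}\right) + 1150 = \left(\sqrt{60 + \frac{1}{2} \cdot \frac{1}{4} \cdot 8} + 2 \left(\frac{1}{2} \cdot \frac{1}{4} \cdot 8\right)^{2} + 33 \cdot \frac{1}{2} \cdot \frac{1}{4} \cdot 8\right) + 1150 = \left(\sqrt{60 + 1} + 2 \cdot 1^{2} + 33 \cdot 1\right) + 1150 = \left(\sqrt{61} + 2 \cdot 1 + 33\right) + 1150 = \left(\sqrt{61} + 2 + 33\right) + 1150 = \left(35 + \sqrt{61}\right) + 1150 = 1185 + \sqrt{61}$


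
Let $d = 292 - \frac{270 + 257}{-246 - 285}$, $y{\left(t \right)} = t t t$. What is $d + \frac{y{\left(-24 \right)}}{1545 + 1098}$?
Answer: $\frac{134618251}{467811} \approx 287.76$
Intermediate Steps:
$y{\left(t \right)} = t^{3}$ ($y{\left(t \right)} = t^{2} t = t^{3}$)
$d = \frac{155579}{531}$ ($d = 292 - \frac{527}{-531} = 292 - 527 \left(- \frac{1}{531}\right) = 292 - - \frac{527}{531} = 292 + \frac{527}{531} = \frac{155579}{531} \approx 292.99$)
$d + \frac{y{\left(-24 \right)}}{1545 + 1098} = \frac{155579}{531} + \frac{\left(-24\right)^{3}}{1545 + 1098} = \frac{155579}{531} - \frac{13824}{2643} = \frac{155579}{531} - \frac{4608}{881} = \frac{134618251}{467811}$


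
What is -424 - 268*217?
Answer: -58580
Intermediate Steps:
-424 - 268*217 = -424 - 58156 = -58580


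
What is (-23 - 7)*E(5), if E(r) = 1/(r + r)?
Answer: -3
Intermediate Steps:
E(r) = 1/(2*r)
(-23 - 7)*E(5) = (-23 - 7)*((1/2)/5) = -15/5 = -30*1/10 = -3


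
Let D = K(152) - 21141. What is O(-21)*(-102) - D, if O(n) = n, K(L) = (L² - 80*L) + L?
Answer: 12187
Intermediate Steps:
K(L) = L² - 79*L
D = -10045 (D = 152*(-79 + 152) - 21141 = 152*73 - 21141 = 11096 - 21141 = -10045)
O(-21)*(-102) - D = -21*(-102) - 1*(-10045) = 2142 + 10045 = 12187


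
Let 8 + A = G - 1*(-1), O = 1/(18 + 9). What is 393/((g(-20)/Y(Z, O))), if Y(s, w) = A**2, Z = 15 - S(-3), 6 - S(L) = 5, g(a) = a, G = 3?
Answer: -1572/5 ≈ -314.40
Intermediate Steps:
S(L) = 1 (S(L) = 6 - 1*5 = 6 - 5 = 1)
Z = 14 (Z = 15 - 1*1 = 15 - 1 = 14)
O = 1/27 ≈ 0.037037
A = -4 (A = -8 + (3 - 1*(-1)) = -8 + (3 + 1) = -8 + 4 = -4)
Y(s, w) = 16 (Y(s, w) = (-4)**2 = 16)
393/((g(-20)/Y(Z, O))) = 393/((-20/16)) = 393/((-20*1/16)) = 393/(-5/4) = 393*(-4/5) = -1572/5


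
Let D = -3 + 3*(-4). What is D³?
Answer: -3375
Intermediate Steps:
D = -15 (D = -3 - 12 = -15)
D³ = (-15)³ = -3375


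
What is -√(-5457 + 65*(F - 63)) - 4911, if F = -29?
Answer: -4911 - I*√11437 ≈ -4911.0 - 106.94*I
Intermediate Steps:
-√(-5457 + 65*(F - 63)) - 4911 = -√(-5457 + 65*(-29 - 63)) - 4911 = -√(-5457 + 65*(-92)) - 4911 = -√(-5457 - 5980) - 4911 = -√(-11437) - 4911 = -I*√11437 - 4911 = -4911 - I*√11437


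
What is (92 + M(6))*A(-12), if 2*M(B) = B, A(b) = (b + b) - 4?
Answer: -2660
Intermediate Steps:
A(b) = -4 + 2*b (A(b) = 2*b - 4 = -4 + 2*b)
M(B) = B/2
(92 + M(6))*A(-12) = (92 + (½)*6)*(-4 + 2*(-12)) = (92 + 3)*(-4 - 24) = 95*(-28) = -2660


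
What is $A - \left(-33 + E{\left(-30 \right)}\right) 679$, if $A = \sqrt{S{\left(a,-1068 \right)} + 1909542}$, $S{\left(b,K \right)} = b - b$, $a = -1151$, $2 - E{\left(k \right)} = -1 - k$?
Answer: $40740 + \sqrt{1909542} \approx 42122.0$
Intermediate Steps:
$E{\left(k \right)} = 3 + k$ ($E{\left(k \right)} = 2 - \left(-1 - k\right) = 2 + \left(1 + k\right) = 3 + k$)
$S{\left(b,K \right)} = 0$
$A = \sqrt{1909542}$ ($A = \sqrt{0 + 1909542} = \sqrt{1909542} \approx 1381.9$)
$A - \left(-33 + E{\left(-30 \right)}\right) 679 = \sqrt{1909542} - \left(-33 + \left(3 - 30\right)\right) 679 = \sqrt{1909542} - \left(-33 - 27\right) 679 = \sqrt{1909542} - \left(-60\right) 679 = \sqrt{1909542} - -40740 = \sqrt{1909542} + 40740 = 40740 + \sqrt{1909542}$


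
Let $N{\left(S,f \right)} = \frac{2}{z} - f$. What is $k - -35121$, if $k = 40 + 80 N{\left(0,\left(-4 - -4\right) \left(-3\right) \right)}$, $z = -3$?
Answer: $\frac{105323}{3} \approx 35108.0$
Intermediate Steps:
$N{\left(S,f \right)} = - \frac{2}{3} - f$ ($N{\left(S,f \right)} = \frac{2}{-3} - f = 2 \left(- \frac{1}{3}\right) - f = - \frac{2}{3} - f$)
$k = - \frac{40}{3}$ ($k = 40 + 80 \left(- \frac{2}{3} - \left(-4 - -4\right) \left(-3\right)\right) = 40 + 80 \left(- \frac{2}{3} - \left(-4 + 4\right) \left(-3\right)\right) = 40 + 80 \left(- \frac{2}{3} - 0 \left(-3\right)\right) = 40 + 80 \left(- \frac{2}{3} - 0\right) = 40 + 80 \left(- \frac{2}{3} + 0\right) = 40 + 80 \left(- \frac{2}{3}\right) = 40 - \frac{160}{3} = - \frac{40}{3} \approx -13.333$)
$k - -35121 = - \frac{40}{3} - -35121 = - \frac{40}{3} + 35121 = \frac{105323}{3}$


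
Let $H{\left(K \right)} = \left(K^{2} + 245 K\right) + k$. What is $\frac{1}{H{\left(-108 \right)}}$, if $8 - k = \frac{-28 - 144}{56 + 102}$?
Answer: $- \frac{79}{1168166} \approx -6.7627 \cdot 10^{-5}$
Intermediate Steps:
$k = \frac{718}{79}$ ($k = 8 - \frac{-28 - 144}{56 + 102} = 8 - - \frac{172}{158} = 8 - \left(-172\right) \frac{1}{158} = 8 - - \frac{86}{79} = 8 + \frac{86}{79} = \frac{718}{79} \approx 9.0886$)
$H{\left(K \right)} = \frac{718}{79} + K^{2} + 245 K$ ($H{\left(K \right)} = \left(K^{2} + 245 K\right) + \frac{718}{79} = \frac{718}{79} + K^{2} + 245 K$)
$\frac{1}{H{\left(-108 \right)}} = \frac{1}{\frac{718}{79} + \left(-108\right)^{2} + 245 \left(-108\right)} = \frac{1}{\frac{718}{79} + 11664 - 26460} = \frac{1}{- \frac{1168166}{79}} = - \frac{79}{1168166}$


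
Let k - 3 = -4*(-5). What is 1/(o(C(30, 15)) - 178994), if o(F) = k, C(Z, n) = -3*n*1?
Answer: -1/178971 ≈ -5.5875e-6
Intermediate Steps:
C(Z, n) = -3*n
k = 23 (k = 3 - 4*(-5) = 3 + 20 = 23)
o(F) = 23
1/(o(C(30, 15)) - 178994) = 1/(23 - 178994) = 1/(-178971) = -1/178971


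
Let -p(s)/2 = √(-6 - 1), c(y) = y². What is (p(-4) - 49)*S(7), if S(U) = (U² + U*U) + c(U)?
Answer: -7203 - 294*I*√7 ≈ -7203.0 - 777.85*I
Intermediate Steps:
p(s) = -2*I*√7 (p(s) = -2*√(-6 - 1) = -2*I*√7)
S(U) = 3*U² (S(U) = (U² + U*U) + U² = (U² + U²) + U² = 2*U² + U² = 3*U²)
(p(-4) - 49)*S(7) = (-2*I*√7 - 49)*(3*7²) = (-49 - 2*I*√7)*(3*49) = (-49 - 2*I*√7)*147 = -7203 - 294*I*√7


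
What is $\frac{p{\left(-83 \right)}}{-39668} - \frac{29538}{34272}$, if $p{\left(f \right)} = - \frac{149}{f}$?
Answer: $- \frac{1350796075}{1567203344} \approx -0.86191$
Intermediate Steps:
$\frac{p{\left(-83 \right)}}{-39668} - \frac{29538}{34272} = \frac{\left(-149\right) \frac{1}{-83}}{-39668} - \frac{29538}{34272} = \left(-149\right) \left(- \frac{1}{83}\right) \left(- \frac{1}{39668}\right) - \frac{1641}{1904} = \frac{149}{83} \left(- \frac{1}{39668}\right) - \frac{1641}{1904} = - \frac{149}{3292444} - \frac{1641}{1904} = - \frac{1350796075}{1567203344}$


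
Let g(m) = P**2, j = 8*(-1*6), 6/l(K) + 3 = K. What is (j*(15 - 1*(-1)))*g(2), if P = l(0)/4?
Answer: -192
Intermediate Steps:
l(K) = 6/(-3 + K)
P = -1/2 (P = (6/(-3 + 0))/4 = (6/(-3))*(1/4) = (6*(-1/3))*(1/4) = -2*1/4 = -1/2 ≈ -0.50000)
j = -48 (j = 8*(-6) = -48)
g(m) = 1/4 (g(m) = (-1/2)**2 = 1/4)
(j*(15 - 1*(-1)))*g(2) = -48*(15 - 1*(-1))*(1/4) = -48*(15 + 1)*(1/4) = -48*16*(1/4) = -768*1/4 = -192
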